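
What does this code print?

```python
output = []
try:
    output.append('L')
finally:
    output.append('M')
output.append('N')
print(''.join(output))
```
LMN

try/finally without except, no exception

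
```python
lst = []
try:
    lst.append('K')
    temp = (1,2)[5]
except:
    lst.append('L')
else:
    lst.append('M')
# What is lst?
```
['K', 'L']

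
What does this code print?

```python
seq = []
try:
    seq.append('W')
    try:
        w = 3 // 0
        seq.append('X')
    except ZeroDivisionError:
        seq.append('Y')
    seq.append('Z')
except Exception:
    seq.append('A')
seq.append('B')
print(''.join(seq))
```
WYZB

Inner exception caught by inner handler, outer continues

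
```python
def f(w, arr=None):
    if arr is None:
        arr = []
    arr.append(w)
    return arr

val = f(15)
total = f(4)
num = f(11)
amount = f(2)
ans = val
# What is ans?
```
[15]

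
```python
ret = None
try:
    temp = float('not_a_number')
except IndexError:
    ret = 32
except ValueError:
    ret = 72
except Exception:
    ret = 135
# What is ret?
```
72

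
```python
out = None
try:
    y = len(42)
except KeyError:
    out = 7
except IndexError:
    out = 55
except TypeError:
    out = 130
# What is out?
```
130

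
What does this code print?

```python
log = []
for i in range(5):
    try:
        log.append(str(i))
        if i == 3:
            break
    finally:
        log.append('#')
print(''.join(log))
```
0#1#2#3#

finally runs even when breaking out of loop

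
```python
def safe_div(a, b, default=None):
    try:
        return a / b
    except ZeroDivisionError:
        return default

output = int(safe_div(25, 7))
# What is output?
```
3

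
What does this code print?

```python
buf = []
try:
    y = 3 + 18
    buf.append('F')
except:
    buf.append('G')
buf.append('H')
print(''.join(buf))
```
FH

No exception, try block completes normally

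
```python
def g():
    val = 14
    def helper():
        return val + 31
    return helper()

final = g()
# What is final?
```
45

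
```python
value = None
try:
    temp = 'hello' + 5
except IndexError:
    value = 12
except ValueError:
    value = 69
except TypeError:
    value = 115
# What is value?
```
115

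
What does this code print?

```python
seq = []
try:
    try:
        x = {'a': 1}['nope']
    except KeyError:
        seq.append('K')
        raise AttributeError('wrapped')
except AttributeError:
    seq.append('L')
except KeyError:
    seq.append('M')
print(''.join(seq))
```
KL

New AttributeError raised, caught by outer AttributeError handler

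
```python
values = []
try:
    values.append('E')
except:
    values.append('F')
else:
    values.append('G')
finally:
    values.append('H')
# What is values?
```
['E', 'G', 'H']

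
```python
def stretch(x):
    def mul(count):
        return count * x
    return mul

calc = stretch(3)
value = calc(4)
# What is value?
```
12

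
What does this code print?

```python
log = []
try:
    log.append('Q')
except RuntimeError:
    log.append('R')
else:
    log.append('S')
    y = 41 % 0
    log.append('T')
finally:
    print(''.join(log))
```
QS

Try succeeds, else appends 'S', ZeroDivisionError in else is uncaught, finally prints before exception propagates ('T' never appended)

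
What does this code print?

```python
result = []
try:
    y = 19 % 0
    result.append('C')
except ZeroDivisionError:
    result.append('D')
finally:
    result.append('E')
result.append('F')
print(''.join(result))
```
DEF

finally always runs, even after exception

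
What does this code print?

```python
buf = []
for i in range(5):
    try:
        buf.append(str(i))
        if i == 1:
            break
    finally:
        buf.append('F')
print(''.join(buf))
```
0F1F

finally runs even when breaking out of loop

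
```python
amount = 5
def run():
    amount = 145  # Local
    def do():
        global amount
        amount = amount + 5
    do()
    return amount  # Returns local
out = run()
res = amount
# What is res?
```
10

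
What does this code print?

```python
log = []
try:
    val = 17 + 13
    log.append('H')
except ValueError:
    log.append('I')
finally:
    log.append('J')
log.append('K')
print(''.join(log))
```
HJK

finally runs after normal execution too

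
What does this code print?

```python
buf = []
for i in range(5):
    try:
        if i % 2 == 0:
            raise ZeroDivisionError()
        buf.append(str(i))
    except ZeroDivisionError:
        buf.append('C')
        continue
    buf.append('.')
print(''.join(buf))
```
C1.C3.C

continue in except skips rest of loop body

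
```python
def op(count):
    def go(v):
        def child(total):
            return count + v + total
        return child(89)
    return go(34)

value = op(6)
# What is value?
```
129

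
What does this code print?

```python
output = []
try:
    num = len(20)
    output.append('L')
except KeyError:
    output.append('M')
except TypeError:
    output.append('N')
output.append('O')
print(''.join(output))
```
NO

TypeError is caught by its specific handler, not KeyError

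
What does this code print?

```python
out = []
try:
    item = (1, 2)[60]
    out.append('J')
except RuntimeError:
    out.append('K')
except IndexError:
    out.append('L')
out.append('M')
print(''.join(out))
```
LM

IndexError is caught by its specific handler, not RuntimeError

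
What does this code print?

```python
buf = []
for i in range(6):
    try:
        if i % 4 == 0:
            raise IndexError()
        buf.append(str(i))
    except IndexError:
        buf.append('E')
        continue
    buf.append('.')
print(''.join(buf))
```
E1.2.3.E5.

continue in except skips rest of loop body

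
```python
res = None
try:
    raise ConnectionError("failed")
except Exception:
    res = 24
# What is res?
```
24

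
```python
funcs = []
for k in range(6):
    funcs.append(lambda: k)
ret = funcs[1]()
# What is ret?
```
5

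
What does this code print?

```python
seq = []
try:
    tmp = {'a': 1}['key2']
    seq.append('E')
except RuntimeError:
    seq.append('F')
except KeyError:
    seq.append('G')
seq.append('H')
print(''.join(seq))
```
GH

KeyError is caught by its specific handler, not RuntimeError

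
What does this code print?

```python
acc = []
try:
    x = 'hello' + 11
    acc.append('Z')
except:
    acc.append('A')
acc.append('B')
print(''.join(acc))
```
AB

Exception raised in try, caught by bare except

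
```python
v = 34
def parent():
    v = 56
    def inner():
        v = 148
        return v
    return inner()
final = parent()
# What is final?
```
148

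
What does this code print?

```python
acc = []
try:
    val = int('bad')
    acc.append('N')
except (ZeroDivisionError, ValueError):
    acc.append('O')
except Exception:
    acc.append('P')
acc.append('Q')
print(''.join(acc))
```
OQ

ValueError matches tuple containing it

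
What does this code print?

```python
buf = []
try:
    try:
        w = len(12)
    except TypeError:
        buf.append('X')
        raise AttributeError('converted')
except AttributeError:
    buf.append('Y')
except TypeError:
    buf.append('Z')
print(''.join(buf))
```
XY

New AttributeError raised, caught by outer AttributeError handler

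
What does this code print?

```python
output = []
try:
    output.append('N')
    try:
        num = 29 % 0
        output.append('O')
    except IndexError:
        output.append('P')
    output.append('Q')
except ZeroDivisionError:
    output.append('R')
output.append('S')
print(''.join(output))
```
NRS

Inner handler doesn't match, propagates to outer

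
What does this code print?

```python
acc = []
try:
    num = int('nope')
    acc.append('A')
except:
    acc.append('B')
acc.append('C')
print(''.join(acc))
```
BC

Exception raised in try, caught by bare except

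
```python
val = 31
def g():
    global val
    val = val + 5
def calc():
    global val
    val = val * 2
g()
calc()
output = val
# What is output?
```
72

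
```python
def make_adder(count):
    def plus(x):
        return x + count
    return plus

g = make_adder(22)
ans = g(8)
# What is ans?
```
30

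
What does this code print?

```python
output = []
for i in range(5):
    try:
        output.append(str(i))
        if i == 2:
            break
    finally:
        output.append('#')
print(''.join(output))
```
0#1#2#

finally runs even when breaking out of loop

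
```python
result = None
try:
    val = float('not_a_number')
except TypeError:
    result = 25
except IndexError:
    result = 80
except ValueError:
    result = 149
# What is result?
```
149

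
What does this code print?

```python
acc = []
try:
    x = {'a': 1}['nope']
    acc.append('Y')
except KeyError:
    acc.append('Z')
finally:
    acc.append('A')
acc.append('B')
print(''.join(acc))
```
ZAB

finally always runs, even after exception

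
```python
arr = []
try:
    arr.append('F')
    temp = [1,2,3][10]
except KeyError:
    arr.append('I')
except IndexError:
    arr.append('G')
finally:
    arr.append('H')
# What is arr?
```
['F', 'G', 'H']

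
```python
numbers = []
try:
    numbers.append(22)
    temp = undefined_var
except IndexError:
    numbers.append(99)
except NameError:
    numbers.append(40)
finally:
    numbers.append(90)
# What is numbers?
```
[22, 40, 90]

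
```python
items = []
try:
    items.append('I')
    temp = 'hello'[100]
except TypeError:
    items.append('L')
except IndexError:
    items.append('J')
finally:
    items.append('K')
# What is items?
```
['I', 'J', 'K']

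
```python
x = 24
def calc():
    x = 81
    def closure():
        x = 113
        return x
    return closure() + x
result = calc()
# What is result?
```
194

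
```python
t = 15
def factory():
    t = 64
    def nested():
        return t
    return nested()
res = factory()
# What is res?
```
64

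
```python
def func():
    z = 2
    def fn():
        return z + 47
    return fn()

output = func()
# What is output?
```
49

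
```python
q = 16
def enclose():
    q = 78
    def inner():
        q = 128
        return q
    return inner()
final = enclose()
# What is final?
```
128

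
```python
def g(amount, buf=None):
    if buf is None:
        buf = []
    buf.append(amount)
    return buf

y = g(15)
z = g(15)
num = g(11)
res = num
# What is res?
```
[11]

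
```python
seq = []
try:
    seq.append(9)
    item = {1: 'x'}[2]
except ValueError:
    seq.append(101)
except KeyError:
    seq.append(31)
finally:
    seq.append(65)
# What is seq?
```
[9, 31, 65]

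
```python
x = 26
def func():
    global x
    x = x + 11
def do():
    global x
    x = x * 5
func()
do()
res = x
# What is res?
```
185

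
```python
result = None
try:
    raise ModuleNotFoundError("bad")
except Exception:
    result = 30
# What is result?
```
30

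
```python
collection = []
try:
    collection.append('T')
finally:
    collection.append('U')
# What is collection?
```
['T', 'U']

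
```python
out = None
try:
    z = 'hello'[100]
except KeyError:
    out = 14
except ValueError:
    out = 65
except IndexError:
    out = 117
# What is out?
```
117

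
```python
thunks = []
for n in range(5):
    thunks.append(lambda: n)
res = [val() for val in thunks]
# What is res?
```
[4, 4, 4, 4, 4]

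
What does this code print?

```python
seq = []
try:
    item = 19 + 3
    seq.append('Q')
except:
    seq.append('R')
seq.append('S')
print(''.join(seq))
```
QS

No exception, try block completes normally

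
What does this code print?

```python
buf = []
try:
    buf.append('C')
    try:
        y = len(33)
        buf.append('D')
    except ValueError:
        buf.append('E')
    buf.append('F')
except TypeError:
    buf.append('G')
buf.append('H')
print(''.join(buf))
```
CGH

Inner handler doesn't match, propagates to outer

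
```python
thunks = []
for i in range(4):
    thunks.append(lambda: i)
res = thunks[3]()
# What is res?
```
3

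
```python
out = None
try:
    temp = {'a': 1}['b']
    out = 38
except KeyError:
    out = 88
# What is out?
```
88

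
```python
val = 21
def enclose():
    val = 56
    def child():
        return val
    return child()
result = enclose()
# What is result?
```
56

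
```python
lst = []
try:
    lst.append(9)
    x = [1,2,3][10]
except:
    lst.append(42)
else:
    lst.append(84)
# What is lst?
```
[9, 42]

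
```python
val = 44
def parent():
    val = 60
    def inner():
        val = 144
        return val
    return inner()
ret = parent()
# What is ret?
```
144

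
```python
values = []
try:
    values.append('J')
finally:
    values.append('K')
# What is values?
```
['J', 'K']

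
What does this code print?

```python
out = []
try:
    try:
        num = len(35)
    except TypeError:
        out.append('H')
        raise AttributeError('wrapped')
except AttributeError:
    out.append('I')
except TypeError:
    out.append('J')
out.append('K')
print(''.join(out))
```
HIK

AttributeError raised and caught, original TypeError not re-raised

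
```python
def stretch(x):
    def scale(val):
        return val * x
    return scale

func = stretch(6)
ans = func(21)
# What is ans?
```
126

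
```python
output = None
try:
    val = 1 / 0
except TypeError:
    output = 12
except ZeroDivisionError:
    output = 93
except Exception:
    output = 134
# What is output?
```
93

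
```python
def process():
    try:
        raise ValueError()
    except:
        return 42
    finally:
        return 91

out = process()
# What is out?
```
91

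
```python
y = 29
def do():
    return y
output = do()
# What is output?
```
29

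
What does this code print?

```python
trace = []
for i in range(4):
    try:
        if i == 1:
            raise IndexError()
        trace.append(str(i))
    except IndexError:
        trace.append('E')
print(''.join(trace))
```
0E23

Exception on i=1 caught, loop continues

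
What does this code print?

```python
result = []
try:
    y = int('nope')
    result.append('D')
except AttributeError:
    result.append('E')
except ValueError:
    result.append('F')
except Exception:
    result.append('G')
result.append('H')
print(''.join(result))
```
FH

ValueError matches before generic Exception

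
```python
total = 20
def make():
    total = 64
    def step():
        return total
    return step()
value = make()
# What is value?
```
64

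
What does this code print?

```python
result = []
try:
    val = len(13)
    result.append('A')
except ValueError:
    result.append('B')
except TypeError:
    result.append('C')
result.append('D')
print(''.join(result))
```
CD

TypeError is caught by its specific handler, not ValueError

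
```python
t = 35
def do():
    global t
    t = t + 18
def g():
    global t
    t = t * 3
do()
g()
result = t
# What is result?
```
159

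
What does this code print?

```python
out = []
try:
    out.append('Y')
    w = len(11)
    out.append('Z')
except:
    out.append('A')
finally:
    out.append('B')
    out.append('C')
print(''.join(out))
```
YABC

Code before exception runs, then except, then all of finally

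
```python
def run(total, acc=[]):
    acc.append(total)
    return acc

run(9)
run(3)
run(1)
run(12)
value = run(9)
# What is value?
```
[9, 3, 1, 12, 9]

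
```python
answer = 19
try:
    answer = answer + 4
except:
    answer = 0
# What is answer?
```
23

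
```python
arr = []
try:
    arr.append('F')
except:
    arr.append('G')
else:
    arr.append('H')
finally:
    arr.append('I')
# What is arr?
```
['F', 'H', 'I']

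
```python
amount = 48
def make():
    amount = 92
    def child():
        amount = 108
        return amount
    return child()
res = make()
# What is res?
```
108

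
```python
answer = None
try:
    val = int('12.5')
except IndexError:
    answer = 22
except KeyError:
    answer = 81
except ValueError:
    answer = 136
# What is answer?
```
136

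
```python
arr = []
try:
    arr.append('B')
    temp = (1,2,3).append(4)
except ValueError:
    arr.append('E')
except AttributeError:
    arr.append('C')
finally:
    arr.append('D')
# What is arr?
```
['B', 'C', 'D']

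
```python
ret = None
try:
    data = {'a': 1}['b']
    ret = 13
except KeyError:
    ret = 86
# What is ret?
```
86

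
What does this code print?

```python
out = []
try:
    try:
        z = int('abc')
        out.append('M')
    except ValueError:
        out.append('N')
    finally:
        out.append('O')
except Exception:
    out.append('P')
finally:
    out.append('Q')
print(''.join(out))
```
NOQ

Both finally blocks run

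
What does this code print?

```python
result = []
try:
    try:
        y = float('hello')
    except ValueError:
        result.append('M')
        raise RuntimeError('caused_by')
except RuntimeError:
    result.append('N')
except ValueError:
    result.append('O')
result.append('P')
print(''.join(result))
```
MNP

RuntimeError raised and caught, original ValueError not re-raised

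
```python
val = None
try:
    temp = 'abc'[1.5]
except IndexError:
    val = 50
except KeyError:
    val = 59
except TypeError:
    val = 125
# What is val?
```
125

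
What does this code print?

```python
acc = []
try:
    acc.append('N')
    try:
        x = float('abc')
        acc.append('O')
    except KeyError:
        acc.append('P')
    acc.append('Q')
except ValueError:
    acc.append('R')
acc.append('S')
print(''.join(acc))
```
NRS

Inner handler doesn't match, propagates to outer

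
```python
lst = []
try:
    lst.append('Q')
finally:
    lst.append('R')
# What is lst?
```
['Q', 'R']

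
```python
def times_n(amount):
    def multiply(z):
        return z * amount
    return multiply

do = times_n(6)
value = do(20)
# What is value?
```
120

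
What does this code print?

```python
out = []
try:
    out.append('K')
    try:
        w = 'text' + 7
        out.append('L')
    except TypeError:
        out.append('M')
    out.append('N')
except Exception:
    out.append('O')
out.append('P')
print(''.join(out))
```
KMNP

Inner exception caught by inner handler, outer continues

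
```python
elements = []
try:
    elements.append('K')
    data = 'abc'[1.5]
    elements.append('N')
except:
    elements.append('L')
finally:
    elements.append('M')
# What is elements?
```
['K', 'L', 'M']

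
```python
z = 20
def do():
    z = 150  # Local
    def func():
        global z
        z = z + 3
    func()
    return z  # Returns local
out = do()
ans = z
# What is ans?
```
23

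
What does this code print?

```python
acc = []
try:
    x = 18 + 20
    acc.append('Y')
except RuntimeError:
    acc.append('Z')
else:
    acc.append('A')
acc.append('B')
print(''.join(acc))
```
YAB

else block runs when no exception occurs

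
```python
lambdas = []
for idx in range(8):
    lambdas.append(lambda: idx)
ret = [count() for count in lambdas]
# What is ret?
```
[7, 7, 7, 7, 7, 7, 7, 7]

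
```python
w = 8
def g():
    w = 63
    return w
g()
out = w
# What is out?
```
8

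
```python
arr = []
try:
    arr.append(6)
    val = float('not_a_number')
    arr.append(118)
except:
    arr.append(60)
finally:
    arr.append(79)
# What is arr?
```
[6, 60, 79]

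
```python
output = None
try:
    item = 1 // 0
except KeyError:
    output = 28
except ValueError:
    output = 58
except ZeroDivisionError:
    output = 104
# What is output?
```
104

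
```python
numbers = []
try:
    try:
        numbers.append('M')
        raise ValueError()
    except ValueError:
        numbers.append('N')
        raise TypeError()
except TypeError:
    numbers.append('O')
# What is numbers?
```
['M', 'N', 'O']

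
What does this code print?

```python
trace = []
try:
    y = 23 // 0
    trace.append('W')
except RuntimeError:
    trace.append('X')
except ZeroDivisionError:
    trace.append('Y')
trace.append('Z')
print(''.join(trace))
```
YZ

ZeroDivisionError is caught by its specific handler, not RuntimeError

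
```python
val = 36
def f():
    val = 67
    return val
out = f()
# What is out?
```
67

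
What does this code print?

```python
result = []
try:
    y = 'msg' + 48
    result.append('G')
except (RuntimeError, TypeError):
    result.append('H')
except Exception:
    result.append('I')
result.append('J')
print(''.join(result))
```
HJ

TypeError matches tuple containing it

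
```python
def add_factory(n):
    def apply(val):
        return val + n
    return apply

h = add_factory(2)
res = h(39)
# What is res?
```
41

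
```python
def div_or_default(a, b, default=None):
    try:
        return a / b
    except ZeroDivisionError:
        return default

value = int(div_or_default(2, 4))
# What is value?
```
0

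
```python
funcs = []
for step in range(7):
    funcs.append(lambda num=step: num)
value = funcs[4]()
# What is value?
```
4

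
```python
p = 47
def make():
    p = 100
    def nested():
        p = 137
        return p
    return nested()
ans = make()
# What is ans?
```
137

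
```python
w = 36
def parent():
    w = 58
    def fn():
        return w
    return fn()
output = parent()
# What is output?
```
58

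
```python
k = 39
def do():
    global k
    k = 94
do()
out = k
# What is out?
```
94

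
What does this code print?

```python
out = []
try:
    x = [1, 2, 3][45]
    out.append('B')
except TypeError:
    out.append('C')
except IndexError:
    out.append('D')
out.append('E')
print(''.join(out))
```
DE

IndexError is caught by its specific handler, not TypeError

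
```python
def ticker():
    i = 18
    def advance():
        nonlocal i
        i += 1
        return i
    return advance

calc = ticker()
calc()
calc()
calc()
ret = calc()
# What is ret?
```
22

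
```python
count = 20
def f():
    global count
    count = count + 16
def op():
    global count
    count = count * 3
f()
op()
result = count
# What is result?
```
108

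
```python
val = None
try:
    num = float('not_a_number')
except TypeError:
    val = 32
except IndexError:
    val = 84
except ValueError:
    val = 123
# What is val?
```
123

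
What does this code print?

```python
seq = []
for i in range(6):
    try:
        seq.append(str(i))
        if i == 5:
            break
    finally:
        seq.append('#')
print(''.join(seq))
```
0#1#2#3#4#5#

finally runs even when breaking out of loop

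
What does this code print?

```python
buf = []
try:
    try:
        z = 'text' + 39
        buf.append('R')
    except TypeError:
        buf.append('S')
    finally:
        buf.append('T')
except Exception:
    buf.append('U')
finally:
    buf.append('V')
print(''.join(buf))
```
STV

Both finally blocks run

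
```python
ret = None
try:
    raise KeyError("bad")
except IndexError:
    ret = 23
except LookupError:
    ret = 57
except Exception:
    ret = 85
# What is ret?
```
57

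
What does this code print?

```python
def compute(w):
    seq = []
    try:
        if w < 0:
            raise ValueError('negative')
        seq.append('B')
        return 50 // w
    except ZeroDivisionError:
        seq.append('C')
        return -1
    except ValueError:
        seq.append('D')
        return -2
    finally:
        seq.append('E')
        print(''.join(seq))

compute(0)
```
BCE

w=0 causes ZeroDivisionError, caught, finally prints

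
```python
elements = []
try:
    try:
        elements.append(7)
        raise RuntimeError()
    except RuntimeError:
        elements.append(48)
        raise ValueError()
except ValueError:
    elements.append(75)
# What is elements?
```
[7, 48, 75]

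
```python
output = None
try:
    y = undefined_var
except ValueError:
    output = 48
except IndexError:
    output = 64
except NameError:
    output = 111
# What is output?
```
111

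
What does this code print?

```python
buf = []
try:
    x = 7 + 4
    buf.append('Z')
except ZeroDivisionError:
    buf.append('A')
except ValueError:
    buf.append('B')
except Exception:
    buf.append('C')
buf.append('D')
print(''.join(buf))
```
ZD

No exception, try block completes normally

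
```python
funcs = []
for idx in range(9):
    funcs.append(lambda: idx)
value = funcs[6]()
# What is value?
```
8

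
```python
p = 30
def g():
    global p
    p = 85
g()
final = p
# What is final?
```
85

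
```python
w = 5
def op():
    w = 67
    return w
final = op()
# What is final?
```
67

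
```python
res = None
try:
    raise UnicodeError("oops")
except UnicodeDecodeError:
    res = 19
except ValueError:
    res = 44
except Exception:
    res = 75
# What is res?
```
44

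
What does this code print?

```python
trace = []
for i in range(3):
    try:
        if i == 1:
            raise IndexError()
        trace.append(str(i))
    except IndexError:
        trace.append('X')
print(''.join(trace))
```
0X2

Exception on i=1 caught, loop continues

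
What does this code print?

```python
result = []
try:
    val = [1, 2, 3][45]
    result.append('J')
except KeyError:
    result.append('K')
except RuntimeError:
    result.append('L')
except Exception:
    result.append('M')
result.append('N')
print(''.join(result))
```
MN

IndexError not specifically caught, falls to Exception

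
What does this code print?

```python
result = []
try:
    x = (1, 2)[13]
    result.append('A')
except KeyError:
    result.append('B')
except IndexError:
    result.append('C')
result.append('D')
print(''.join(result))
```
CD

IndexError is caught by its specific handler, not KeyError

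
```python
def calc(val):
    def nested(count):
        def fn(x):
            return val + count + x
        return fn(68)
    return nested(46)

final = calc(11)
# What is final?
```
125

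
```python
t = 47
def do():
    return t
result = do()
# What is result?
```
47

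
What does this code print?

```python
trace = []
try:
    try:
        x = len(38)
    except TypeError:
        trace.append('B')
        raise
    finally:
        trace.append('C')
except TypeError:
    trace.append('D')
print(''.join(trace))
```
BCD

finally runs before re-raised exception propagates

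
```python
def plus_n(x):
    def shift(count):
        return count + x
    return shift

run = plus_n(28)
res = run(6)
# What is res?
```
34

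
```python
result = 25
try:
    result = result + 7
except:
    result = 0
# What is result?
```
32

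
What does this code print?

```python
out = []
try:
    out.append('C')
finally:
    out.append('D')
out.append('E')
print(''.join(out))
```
CDE

try/finally without except, no exception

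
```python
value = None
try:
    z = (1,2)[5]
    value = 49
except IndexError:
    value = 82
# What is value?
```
82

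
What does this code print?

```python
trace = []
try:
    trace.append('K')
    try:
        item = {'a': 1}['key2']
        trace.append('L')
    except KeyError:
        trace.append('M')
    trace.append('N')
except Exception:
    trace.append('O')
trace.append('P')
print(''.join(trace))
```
KMNP

Inner exception caught by inner handler, outer continues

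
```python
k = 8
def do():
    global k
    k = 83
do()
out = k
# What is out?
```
83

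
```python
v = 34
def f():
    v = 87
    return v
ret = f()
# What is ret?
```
87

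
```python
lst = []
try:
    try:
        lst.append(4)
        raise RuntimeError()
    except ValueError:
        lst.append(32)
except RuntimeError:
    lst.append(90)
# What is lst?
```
[4, 90]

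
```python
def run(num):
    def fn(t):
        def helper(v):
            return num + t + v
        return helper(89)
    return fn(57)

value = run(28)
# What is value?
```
174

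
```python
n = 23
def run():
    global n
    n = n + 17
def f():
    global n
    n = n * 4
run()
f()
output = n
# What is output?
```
160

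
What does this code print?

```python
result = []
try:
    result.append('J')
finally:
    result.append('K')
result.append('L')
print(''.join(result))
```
JKL

try/finally without except, no exception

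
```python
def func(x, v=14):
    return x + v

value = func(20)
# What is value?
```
34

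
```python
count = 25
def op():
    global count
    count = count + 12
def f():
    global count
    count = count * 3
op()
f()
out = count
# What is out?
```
111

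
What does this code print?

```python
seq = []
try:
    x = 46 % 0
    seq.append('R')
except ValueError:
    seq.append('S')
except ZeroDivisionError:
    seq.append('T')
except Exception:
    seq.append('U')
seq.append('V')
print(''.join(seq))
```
TV

ZeroDivisionError matches before generic Exception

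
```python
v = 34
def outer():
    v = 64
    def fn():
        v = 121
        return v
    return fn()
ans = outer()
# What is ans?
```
121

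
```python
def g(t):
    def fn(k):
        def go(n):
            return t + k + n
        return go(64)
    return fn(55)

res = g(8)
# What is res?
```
127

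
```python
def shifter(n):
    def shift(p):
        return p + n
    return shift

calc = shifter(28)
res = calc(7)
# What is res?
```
35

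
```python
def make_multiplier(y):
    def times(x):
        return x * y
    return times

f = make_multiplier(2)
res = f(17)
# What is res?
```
34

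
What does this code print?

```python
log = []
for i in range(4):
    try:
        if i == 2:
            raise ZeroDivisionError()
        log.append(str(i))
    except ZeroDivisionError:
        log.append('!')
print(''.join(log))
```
01!3

Exception on i=2 caught, loop continues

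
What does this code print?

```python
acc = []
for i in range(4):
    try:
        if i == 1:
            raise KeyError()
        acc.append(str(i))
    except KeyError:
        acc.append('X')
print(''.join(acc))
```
0X23

Exception on i=1 caught, loop continues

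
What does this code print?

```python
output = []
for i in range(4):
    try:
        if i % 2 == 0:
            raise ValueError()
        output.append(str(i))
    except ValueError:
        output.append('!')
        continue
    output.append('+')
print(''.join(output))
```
!1+!3+

continue in except skips rest of loop body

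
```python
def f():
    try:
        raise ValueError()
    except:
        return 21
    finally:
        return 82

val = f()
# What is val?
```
82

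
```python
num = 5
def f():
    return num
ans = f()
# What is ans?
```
5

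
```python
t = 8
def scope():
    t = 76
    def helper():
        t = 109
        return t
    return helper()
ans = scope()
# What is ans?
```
109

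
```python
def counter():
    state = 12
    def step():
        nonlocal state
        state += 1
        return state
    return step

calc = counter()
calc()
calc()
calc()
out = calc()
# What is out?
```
16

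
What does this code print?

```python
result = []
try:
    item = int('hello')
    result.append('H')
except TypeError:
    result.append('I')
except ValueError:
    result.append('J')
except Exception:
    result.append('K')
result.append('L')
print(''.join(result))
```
JL

ValueError matches before generic Exception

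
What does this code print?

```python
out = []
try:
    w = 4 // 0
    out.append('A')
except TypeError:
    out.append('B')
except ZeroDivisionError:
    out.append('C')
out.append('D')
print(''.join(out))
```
CD

ZeroDivisionError is caught by its specific handler, not TypeError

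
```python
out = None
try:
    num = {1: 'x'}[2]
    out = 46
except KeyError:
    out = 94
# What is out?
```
94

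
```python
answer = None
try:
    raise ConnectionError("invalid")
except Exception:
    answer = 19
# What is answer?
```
19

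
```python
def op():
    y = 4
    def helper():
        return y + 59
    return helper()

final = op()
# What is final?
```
63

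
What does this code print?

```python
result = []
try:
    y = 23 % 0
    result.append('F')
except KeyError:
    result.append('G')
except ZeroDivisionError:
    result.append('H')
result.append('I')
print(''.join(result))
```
HI

ZeroDivisionError is caught by its specific handler, not KeyError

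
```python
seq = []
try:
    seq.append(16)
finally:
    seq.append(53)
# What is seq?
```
[16, 53]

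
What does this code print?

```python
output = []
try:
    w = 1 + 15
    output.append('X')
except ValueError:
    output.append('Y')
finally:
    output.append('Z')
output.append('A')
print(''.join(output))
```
XZA

finally runs after normal execution too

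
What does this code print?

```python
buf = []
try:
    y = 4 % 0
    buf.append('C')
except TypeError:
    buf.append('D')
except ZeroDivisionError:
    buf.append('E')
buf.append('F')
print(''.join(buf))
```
EF

ZeroDivisionError is caught by its specific handler, not TypeError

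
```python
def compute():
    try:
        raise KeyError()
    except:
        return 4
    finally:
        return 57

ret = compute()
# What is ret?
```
57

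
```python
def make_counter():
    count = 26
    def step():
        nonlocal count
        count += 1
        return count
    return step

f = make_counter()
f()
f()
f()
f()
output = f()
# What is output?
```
31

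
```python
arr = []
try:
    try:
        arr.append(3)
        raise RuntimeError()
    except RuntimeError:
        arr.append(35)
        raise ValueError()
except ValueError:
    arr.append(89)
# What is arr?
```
[3, 35, 89]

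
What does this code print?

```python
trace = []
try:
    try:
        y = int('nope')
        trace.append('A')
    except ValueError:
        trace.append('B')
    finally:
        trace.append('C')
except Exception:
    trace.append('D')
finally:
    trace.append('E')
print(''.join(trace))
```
BCE

Both finally blocks run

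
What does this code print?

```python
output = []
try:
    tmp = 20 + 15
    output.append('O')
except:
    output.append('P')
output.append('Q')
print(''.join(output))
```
OQ

No exception, try block completes normally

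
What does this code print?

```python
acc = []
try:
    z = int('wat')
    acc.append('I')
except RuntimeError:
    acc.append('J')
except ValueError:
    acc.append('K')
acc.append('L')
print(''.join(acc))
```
KL

ValueError is caught by its specific handler, not RuntimeError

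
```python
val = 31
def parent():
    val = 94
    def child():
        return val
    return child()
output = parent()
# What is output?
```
94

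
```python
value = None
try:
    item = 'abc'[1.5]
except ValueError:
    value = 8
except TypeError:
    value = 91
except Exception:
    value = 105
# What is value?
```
91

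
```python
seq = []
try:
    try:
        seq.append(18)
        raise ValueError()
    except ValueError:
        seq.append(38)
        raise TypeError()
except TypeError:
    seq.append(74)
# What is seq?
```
[18, 38, 74]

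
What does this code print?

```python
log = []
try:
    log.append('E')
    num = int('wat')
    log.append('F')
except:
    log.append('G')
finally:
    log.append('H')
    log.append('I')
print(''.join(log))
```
EGHI

Code before exception runs, then except, then all of finally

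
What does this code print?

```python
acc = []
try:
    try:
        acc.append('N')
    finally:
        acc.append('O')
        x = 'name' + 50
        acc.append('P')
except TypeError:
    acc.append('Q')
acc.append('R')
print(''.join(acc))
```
NOQR

Exception in inner finally caught by outer except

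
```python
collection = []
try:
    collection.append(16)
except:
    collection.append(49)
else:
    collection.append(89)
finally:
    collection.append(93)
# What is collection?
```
[16, 89, 93]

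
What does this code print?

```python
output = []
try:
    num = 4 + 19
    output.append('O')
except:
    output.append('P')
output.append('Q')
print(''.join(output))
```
OQ

No exception, try block completes normally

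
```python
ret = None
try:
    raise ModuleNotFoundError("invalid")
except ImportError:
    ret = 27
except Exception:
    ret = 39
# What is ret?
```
27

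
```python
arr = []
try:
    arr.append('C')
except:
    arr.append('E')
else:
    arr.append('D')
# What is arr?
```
['C', 'D']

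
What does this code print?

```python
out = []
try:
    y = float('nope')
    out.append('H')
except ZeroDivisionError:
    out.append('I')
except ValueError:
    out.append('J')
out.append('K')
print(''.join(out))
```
JK

ValueError is caught by its specific handler, not ZeroDivisionError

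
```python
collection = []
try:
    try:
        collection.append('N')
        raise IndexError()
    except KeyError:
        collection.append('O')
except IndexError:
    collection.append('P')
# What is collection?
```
['N', 'P']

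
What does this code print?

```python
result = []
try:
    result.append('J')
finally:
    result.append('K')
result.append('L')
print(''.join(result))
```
JKL

try/finally without except, no exception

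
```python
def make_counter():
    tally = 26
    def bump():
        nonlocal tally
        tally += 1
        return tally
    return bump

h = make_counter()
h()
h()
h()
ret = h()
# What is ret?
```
30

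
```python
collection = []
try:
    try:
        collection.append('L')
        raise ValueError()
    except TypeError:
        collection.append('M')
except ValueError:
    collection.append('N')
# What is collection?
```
['L', 'N']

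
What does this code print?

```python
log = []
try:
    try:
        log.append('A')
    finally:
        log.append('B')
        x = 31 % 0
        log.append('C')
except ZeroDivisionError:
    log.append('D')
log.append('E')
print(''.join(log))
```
ABDE

Exception in inner finally caught by outer except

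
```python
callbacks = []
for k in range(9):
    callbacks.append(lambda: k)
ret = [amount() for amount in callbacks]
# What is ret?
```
[8, 8, 8, 8, 8, 8, 8, 8, 8]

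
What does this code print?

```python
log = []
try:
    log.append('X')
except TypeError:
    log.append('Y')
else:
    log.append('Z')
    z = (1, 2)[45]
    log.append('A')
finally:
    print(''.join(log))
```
XZ

Try succeeds, else appends 'Z', IndexError in else is uncaught, finally prints before exception propagates ('A' never appended)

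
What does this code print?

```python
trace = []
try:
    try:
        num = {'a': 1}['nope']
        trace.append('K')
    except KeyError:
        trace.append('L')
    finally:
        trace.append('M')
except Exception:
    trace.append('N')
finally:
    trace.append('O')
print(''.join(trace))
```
LMO

Both finally blocks run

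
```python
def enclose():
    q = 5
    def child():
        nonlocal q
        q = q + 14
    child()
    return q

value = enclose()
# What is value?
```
19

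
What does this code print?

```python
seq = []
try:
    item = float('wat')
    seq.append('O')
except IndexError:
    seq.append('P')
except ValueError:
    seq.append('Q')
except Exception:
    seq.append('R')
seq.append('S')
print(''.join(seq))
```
QS

ValueError matches before generic Exception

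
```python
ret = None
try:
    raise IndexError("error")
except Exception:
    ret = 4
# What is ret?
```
4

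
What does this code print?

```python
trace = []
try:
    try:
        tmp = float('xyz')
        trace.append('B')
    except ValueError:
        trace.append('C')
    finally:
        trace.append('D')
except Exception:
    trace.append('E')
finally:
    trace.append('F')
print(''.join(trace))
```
CDF

Both finally blocks run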